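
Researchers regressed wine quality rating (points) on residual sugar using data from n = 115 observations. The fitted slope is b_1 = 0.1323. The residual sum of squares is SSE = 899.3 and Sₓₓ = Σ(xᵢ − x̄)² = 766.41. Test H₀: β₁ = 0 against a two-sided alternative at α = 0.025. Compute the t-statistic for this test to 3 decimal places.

t = 1.298

MSE = SSE/(n − 2) = 899.3/113 = 7.95841.
SE(b_1) = √(MSE/Sₓₓ) = √(7.95841/766.41) = 0.101902.
t = 0.1323 / 0.101902 = 1.298.
df = n − 2 = 113.
Two-sided p ≈ 0.1968, which is ≥ 0.025, so fail to reject H₀.
The data do not give significant evidence of an association between residual sugar and wine quality rating.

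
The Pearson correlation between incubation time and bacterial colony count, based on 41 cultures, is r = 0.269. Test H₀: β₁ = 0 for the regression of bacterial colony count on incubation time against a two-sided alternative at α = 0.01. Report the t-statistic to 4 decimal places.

t = 1.7442

t = r·√(n − 2)/√(1 − r²) = 0.269·√39/√0.927639 = 1.7442.
df = n − 2 = 39.
Two-sided p ≈ 0.0890, which is ≥ 0.01, so fail to reject H₀.
The data do not give significant evidence of a linear association between incubation time and bacterial colony count.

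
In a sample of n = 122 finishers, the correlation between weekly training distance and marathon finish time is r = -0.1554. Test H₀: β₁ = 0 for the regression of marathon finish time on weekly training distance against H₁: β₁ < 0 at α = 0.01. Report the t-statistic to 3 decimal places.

t = -1.723

t = r·√(n − 2)/√(1 − r²) = -0.1554·√120/√0.975851 = -1.723.
df = n − 2 = 120.
One-sided p ≈ 0.0437, which is ≥ 0.01, so fail to reject H₀.
The data do not give significant evidence of a linear association between weekly training distance and marathon finish time.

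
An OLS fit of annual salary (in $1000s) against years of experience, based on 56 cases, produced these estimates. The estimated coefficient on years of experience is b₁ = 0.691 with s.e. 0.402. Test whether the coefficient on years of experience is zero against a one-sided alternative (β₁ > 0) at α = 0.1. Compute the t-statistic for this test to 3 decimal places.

H₀: β₁ = 0 vs H₁: β₁ > 0.
t = (b₁ − β₁⁰)/SE = 0.691 / 0.402 = 1.719.
df = n − 2 = 56 − 2 = 54.
One-sided p ≈ 0.0457, which is < 0.1, so reject H₀.
There is evidence that the true slope on years of experience is positive.

t = 1.719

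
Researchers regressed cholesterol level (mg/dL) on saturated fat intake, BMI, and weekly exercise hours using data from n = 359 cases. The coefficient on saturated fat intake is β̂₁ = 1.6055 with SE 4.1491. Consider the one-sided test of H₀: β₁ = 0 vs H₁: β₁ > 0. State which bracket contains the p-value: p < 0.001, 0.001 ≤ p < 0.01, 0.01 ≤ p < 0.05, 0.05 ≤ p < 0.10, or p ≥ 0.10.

t = 1.6055 / 4.1491 = 0.387.
df = n − k − 1 = 359 − 3 − 1 = 355.
One-sided p = P(T_{355} > t) ≈ 0.3495.
So p ≥ 0.10.

p ≥ 0.10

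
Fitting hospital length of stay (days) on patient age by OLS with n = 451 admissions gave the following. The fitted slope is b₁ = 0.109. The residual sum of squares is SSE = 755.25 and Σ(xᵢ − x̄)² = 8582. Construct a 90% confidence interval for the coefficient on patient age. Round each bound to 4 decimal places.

(0.0859, 0.1321)

MSE = SSE/(n − 2) = 755.25/449 = 1.68207.
SE(b₁) = √(MSE/Sₓₓ) = √(1.68207/8582) = 0.014.
df = n − 2 = 449.
t* = t_{0.05, 449} = 1.648254.
Margin = t* × SE = 1.648254 × 0.014 = 0.023076.
CI: 0.109 ± 0.023076 → (0.0859, 0.1321).
With 90% confidence, each one-unit increase in patient age is associated with a change of between 0.0859 and 0.1321 days in hospital length of stay.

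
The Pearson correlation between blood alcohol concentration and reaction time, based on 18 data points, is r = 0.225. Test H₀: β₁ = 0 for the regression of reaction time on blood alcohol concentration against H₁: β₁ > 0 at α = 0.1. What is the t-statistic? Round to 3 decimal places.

t = 0.924

t = r·√(n − 2)/√(1 − r²) = 0.225·√16/√0.949375 = 0.924.
df = n − 2 = 16.
One-sided p ≈ 0.1847, which is ≥ 0.1, so fail to reject H₀.
The data do not give significant evidence of a linear association between blood alcohol concentration and reaction time.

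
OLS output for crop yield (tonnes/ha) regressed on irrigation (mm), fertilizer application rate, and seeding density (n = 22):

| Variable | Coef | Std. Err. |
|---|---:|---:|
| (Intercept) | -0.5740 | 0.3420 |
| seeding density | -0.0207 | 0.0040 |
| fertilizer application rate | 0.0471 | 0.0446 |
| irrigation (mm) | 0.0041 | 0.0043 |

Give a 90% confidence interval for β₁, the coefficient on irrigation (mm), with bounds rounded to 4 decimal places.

(-0.0034, 0.0116)

Read off: b = 0.0041, SE = 0.0043 for irrigation (mm).
df = n − k − 1 = 22 − 3 − 1 = 18.
t* = t_{0.05, 18} = 1.734064.
Margin = t* × SE = 1.734064 × 0.0043 = 0.007456.
CI: 0.0041 ± 0.007456 → (-0.0034, 0.0116).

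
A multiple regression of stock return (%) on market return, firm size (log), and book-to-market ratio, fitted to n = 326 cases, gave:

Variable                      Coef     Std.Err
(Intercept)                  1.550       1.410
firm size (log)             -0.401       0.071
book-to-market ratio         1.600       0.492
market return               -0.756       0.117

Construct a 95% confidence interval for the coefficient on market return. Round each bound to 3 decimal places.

(-0.986, -0.526)

Read off: b = -0.756, SE = 0.117 for market return.
df = n − k − 1 = 326 − 3 − 1 = 322.
t* = t_{0.025, 322} = 1.967359.
Margin = t* × SE = 1.967359 × 0.117 = 0.23018.
CI: -0.756 ± 0.23018 → (-0.986, -0.526).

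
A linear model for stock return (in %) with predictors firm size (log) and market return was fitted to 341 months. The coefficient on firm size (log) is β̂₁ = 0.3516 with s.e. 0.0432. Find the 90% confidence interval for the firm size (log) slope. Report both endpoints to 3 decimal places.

(0.280, 0.423)

df = n − k − 1 = 341 − 2 − 1 = 338.
t* = t_{0.05, 338} = 1.649374.
Margin = t* × SE = 1.649374 × 0.0432 = 0.07125.
CI: 0.3516 ± 0.07125 → (0.280, 0.423).
With 90% confidence, each one-unit increase in firm size (log) is associated with a change of between 0.280 and 0.423 % in stock return, holding the other predictors fixed.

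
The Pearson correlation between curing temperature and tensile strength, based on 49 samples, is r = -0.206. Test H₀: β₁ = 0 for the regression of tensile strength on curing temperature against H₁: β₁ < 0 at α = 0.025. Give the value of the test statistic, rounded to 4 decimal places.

t = -1.4432

t = r·√(n − 2)/√(1 − r²) = -0.206·√47/√0.957564 = -1.4432.
df = n − 2 = 47.
One-sided p ≈ 0.0778, which is ≥ 0.025, so fail to reject H₀.
The data do not give significant evidence of a linear association between curing temperature and tensile strength.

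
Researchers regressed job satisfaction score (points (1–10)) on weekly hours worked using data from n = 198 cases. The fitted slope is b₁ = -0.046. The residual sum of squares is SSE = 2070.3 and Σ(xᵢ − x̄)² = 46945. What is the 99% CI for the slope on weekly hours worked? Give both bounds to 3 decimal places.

MSE = SSE/(n − 2) = 2070.3/196 = 10.5628.
SE(b₁) = √(MSE/Sₓₓ) = √(10.5628/46945) = 0.0150001.
df = n − 2 = 196.
t* = t_{0.005, 196} = 2.601145.
Margin = t* × SE = 2.601145 × 0.0150001 = 0.03902.
CI: -0.046 ± 0.03902 → (-0.085, -0.007).
With 99% confidence, each one-unit increase in weekly hours worked is associated with a change of between -0.085 and -0.007 points (1–10) in job satisfaction score.

(-0.085, -0.007)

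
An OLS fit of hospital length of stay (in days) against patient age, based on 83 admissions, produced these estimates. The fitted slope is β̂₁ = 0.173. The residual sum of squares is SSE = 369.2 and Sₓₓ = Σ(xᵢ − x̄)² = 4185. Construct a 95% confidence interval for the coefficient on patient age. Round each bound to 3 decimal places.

(0.107, 0.239)

MSE = SSE/(n − 2) = 369.2/81 = 4.55802.
SE(β̂₁) = √(MSE/Sₓₓ) = √(4.55802/4185) = 0.033002.
df = n − 2 = 81.
t* = t_{0.025, 81} = 1.989686.
Margin = t* × SE = 1.989686 × 0.033002 = 0.06566.
CI: 0.173 ± 0.06566 → (0.107, 0.239).
With 95% confidence, each one-unit increase in patient age is associated with a change of between 0.107 and 0.239 days in hospital length of stay.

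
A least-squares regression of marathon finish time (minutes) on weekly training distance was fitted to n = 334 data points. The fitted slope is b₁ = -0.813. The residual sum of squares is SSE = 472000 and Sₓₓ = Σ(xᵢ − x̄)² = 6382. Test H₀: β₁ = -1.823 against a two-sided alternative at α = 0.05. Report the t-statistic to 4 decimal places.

t = 2.1399

MSE = SSE/(n − 2) = 472000/332 = 1421.69.
SE(b₁) = √(MSE/Sₓₓ) = √(1421.69/6382) = 0.47198.
t = (-0.813 − (-1.823)) / 0.47198 = 2.1399.
df = n − 2 = 332.
Two-sided p ≈ 0.0331, which is < 0.05, so reject H₀.
There is evidence that the true slope on weekly training distance differs from -1.823 minutes per unit.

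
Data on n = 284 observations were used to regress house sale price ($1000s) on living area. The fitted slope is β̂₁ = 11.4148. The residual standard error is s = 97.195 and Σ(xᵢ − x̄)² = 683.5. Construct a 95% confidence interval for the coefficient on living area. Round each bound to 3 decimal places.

SE(β̂₁) = s/√Sₓₓ = 97.195/√683.5 = 3.7177.
df = n − 2 = 282.
t* = t_{0.025, 282} = 1.968412.
Margin = t* × SE = 1.968412 × 3.7177 = 7.31797.
CI: 11.4148 ± 7.31797 → (4.097, 18.733).
With 95% confidence, each one-unit increase in living area is associated with a change of between 4.097 and 18.733 $1000s in house sale price.

(4.097, 18.733)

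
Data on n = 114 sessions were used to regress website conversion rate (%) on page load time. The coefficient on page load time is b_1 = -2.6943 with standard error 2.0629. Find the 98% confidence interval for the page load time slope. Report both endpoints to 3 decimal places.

(-7.563, 2.174)

df = n − 2 = 114 − 2 = 112.
t* = t_{0.01, 112} = 2.360104.
Margin = t* × SE = 2.360104 × 2.0629 = 4.86866.
CI: -2.6943 ± 4.86866 → (-7.563, 2.174).
With 98% confidence, each one-unit increase in page load time is associated with a change of between -7.563 and 2.174 % in website conversion rate.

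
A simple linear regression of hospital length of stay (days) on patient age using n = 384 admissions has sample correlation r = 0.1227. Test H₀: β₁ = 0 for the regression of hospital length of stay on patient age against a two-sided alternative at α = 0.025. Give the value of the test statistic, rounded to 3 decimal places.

t = 2.416

t = r·√(n − 2)/√(1 − r²) = 0.1227·√382/√0.984945 = 2.416.
df = n − 2 = 382.
Two-sided p ≈ 0.0161, which is < 0.025, so reject H₀.
There is evidence of a linear association between patient age and hospital length of stay.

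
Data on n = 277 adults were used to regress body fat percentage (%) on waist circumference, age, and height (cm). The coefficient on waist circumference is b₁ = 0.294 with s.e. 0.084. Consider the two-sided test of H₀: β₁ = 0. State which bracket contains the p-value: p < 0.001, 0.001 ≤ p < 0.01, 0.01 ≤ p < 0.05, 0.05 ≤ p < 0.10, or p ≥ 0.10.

t = 0.294 / 0.084 = 3.500.
df = n − k − 1 = 277 − 3 − 1 = 273.
Two-sided p = 2·P(T_{273} > |t|) ≈ 0.0005.
So p < 0.001.

p < 0.001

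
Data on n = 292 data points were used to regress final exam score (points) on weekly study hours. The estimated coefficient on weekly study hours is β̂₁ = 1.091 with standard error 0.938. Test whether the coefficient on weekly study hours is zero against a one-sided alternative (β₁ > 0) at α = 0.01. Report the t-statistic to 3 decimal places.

H₀: β₁ = 0 vs H₁: β₁ > 0.
t = (β̂₁ − β₁⁰)/SE = 1.091 / 0.938 = 1.163.
df = n − 2 = 292 − 2 = 290.
One-sided p ≈ 0.1229, which is ≥ 0.01, so fail to reject H₀.
The data do not give significant evidence that the true slope on weekly study hours is positive.

t = 1.163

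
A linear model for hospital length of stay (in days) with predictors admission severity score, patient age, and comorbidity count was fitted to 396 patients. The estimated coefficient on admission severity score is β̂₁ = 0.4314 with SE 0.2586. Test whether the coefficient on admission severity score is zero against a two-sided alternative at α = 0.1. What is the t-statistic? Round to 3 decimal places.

t = 1.668

H₀: β₁ = 0 vs H₁: β₁ ≠ 0.
t = (β̂₁ − β₁⁰)/SE = 0.4314 / 0.2586 = 1.668.
df = n − k − 1 = 396 − 3 − 1 = 392.
Two-sided p ≈ 0.0961, which is < 0.1, so reject H₀.
There is evidence that admission severity score is associated with hospital length of stay, holding the other predictors fixed.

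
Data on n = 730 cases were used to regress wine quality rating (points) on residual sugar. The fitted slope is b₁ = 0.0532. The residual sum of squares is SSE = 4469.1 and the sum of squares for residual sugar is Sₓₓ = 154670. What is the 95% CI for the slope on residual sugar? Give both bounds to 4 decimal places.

MSE = SSE/(n − 2) = 4469.1/728 = 6.13887.
SE(b₁) = √(MSE/Sₓₓ) = √(6.13887/154670) = 0.00630001.
df = n − 2 = 728.
t* = t_{0.025, 728} = 1.963228.
Margin = t* × SE = 1.963228 × 0.00630001 = 0.012368.
CI: 0.0532 ± 0.012368 → (0.0408, 0.0656).
With 95% confidence, each one-unit increase in residual sugar is associated with a change of between 0.0408 and 0.0656 points in wine quality rating.

(0.0408, 0.0656)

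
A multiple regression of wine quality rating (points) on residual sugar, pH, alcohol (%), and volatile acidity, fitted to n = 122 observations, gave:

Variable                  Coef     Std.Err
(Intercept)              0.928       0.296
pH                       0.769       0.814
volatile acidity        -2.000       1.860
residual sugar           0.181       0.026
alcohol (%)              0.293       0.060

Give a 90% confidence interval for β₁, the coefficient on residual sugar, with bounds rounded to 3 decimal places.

Read off: b = 0.181, SE = 0.026 for residual sugar.
df = n − k − 1 = 122 − 4 − 1 = 117.
t* = t_{0.05, 117} = 1.657982.
Margin = t* × SE = 1.657982 × 0.026 = 0.04311.
CI: 0.181 ± 0.04311 → (0.138, 0.224).

(0.138, 0.224)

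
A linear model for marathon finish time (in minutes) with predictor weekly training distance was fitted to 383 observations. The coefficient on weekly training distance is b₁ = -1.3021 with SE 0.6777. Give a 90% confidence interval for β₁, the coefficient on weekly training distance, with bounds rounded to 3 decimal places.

df = n − 2 = 383 − 2 = 381.
t* = t_{0.05, 381} = 1.648863.
Margin = t* × SE = 1.648863 × 0.6777 = 1.11743.
CI: -1.3021 ± 1.11743 → (-2.420, -0.185).
With 90% confidence, each one-unit increase in weekly training distance is associated with a change of between -2.420 and -0.185 minutes in marathon finish time.

(-2.420, -0.185)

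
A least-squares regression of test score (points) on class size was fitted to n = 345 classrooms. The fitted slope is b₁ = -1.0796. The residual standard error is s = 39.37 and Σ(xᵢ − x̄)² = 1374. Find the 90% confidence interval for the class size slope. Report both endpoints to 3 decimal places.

(-2.831, 0.672)

SE(b₁) = s/√Sₓₓ = 39.37/√1374 = 1.06212.
df = n − 2 = 343.
t* = t_{0.05, 343} = 1.649308.
Margin = t* × SE = 1.649308 × 1.06212 = 1.75176.
CI: -1.0796 ± 1.75176 → (-2.831, 0.672).
With 90% confidence, each one-unit increase in class size is associated with a change of between -2.831 and 0.672 points in test score.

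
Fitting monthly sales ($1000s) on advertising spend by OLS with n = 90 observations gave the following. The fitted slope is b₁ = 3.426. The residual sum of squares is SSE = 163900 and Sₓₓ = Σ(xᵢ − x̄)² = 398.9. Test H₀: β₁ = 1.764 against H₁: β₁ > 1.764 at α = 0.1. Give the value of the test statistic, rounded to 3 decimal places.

t = 0.769

MSE = SSE/(n − 2) = 163900/88 = 1862.5.
SE(b₁) = √(MSE/Sₓₓ) = √(1862.5/398.9) = 2.16081.
t = (3.426 − 1.764) / 2.16081 = 0.769.
df = n − 2 = 88.
One-sided p ≈ 0.2219, which is ≥ 0.1, so fail to reject H₀.
The data do not give significant evidence that the true slope on advertising spend exceeds 1.764 $1000s per unit.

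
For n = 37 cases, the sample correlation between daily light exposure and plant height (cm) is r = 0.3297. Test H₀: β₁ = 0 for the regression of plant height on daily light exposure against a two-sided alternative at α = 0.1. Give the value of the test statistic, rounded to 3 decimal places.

t = r·√(n − 2)/√(1 − r²) = 0.3297·√35/√0.891298 = 2.066.
df = n − 2 = 35.
Two-sided p ≈ 0.0463, which is < 0.1, so reject H₀.
There is evidence of a linear association between daily light exposure and plant height.

t = 2.066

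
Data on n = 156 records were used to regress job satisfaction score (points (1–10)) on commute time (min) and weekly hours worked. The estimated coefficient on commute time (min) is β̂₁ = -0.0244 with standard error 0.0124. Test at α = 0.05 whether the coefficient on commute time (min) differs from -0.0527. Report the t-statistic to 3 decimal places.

H₀: β₁ = -0.0527 vs H₁: β₁ ≠ -0.0527.
t = (β̂₁ − β₁⁰)/SE = (-0.0244 − (-0.0527)) / 0.0124 = 2.282.
df = n − k − 1 = 156 − 2 − 1 = 153.
Two-sided p ≈ 0.0239, which is < 0.05, so reject H₀.
There is evidence that the true slope on commute time (min) differs from -0.0527 points (1–10) per unit, holding the other predictors fixed.

t = 2.282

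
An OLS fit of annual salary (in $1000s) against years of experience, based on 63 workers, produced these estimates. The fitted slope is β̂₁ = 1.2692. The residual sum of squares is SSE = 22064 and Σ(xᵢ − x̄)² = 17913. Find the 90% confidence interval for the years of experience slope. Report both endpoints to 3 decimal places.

(1.032, 1.507)

MSE = SSE/(n − 2) = 22064/61 = 361.705.
SE(β̂₁) = √(MSE/Sₓₓ) = √(361.705/17913) = 0.1421.
df = n − 2 = 61.
t* = t_{0.05, 61} = 1.670219.
Margin = t* × SE = 1.670219 × 0.1421 = 0.23734.
CI: 1.2692 ± 0.23734 → (1.032, 1.507).
With 90% confidence, each one-unit increase in years of experience is associated with a change of between 1.032 and 1.507 $1000s in annual salary.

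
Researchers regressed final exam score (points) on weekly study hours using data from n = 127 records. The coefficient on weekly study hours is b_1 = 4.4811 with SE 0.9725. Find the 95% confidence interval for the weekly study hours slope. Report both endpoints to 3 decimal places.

df = n − 2 = 127 − 2 = 125.
t* = t_{0.025, 125} = 1.979124.
Margin = t* × SE = 1.979124 × 0.9725 = 1.92470.
CI: 4.4811 ± 1.92470 → (2.556, 6.406).
With 95% confidence, each one-unit increase in weekly study hours is associated with a change of between 2.556 and 6.406 points in final exam score.

(2.556, 6.406)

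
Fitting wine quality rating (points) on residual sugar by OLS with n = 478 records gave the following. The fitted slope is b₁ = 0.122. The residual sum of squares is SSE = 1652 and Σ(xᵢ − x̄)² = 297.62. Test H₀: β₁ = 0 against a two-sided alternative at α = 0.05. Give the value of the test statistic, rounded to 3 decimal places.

t = 1.130

MSE = SSE/(n − 2) = 1652/476 = 3.47059.
SE(b₁) = √(MSE/Sₓₓ) = √(3.47059/297.62) = 0.107987.
t = 0.122 / 0.107987 = 1.130.
df = n − 2 = 476.
Two-sided p ≈ 0.2591, which is ≥ 0.05, so fail to reject H₀.
The data do not give significant evidence of an association between residual sugar and wine quality rating.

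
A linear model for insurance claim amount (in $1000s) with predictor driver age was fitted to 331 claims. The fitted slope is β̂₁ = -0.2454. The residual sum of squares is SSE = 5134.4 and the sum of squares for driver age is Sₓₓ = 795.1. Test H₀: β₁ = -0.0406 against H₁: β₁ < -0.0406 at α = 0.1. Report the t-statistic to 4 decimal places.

MSE = SSE/(n − 2) = 5134.4/329 = 15.6061.
SE(β̂₁) = √(MSE/Sₓₓ) = √(15.6061/795.1) = 0.140099.
t = (-0.2454 − (-0.0406)) / 0.140099 = -1.4618.
df = n − 2 = 329.
One-sided p ≈ 0.0724, which is < 0.1, so reject H₀.
There is evidence that the true slope on driver age is below -0.0406 $1000s per unit.

t = -1.4618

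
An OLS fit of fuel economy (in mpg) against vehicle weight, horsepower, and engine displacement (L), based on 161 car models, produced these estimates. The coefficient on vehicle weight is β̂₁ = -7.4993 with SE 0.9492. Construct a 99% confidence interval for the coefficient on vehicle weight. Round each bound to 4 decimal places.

df = n − k − 1 = 161 − 3 − 1 = 157.
t* = t_{0.005, 157} = 2.607506.
Margin = t* × SE = 2.607506 × 0.9492 = 2.475045.
CI: -7.4993 ± 2.475045 → (-9.9743, -5.0243).
With 99% confidence, each one-unit increase in vehicle weight is associated with a change of between -9.9743 and -5.0243 mpg in fuel economy, holding the other predictors fixed.

(-9.9743, -5.0243)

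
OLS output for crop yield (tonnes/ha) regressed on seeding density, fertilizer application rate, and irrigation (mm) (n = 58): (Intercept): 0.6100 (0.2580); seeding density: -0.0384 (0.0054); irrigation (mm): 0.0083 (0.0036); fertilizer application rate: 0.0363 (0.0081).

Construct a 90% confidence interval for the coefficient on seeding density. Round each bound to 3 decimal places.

(-0.047, -0.029)

Read off: b = -0.0384, SE = 0.0054 for seeding density.
df = n − k − 1 = 58 − 3 − 1 = 54.
t* = t_{0.05, 54} = 1.673565.
Margin = t* × SE = 1.673565 × 0.0054 = 0.00904.
CI: -0.0384 ± 0.00904 → (-0.047, -0.029).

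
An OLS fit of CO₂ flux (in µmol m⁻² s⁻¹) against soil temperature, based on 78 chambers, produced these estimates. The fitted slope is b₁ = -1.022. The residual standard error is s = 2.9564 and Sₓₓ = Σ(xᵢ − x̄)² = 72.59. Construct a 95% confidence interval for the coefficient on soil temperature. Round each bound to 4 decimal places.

(-1.7131, -0.3309)

SE(b₁) = s/√Sₓₓ = 2.9564/√72.59 = 0.346996.
df = n − 2 = 76.
t* = t_{0.025, 76} = 1.991673.
Margin = t* × SE = 1.991673 × 0.346996 = 0.691103.
CI: -1.022 ± 0.691103 → (-1.7131, -0.3309).
With 95% confidence, each one-unit increase in soil temperature is associated with a change of between -1.7131 and -0.3309 µmol m⁻² s⁻¹ in CO₂ flux.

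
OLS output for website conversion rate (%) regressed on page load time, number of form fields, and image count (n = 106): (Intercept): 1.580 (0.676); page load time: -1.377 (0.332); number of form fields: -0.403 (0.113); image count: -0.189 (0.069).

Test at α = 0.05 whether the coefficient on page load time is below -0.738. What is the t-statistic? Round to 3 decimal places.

t = -1.925

Read off: b = -1.377, SE = 0.332 for page load time.
H₀: β₁ = -0.738 vs H₁: β₁ < -0.738.
t = (-1.377 − (-0.738)) / 0.332 = -1.925.
df = n − k − 1 = 106 − 3 − 1 = 102.
One-sided p ≈ 0.0285, which is < 0.05, so reject H₀.
There is evidence that the true slope on page load time is below -0.738 % per unit, holding the other predictors fixed.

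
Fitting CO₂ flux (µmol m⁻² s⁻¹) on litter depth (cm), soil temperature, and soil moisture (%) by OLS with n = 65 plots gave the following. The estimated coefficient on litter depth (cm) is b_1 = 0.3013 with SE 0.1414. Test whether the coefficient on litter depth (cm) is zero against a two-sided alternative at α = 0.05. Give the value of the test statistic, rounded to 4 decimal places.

t = 2.1308

H₀: β₁ = 0 vs H₁: β₁ ≠ 0.
t = (b_1 − β₁⁰)/SE = 0.3013 / 0.1414 = 2.1308.
df = n − k − 1 = 65 − 3 − 1 = 61.
Two-sided p ≈ 0.0371, which is < 0.05, so reject H₀.
There is evidence that litter depth (cm) is associated with CO₂ flux, holding the other predictors fixed.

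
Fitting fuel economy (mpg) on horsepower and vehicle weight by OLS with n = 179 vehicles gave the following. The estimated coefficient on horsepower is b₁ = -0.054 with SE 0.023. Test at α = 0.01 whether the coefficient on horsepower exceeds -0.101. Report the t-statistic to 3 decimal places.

H₀: β₁ = -0.101 vs H₁: β₁ > -0.101.
t = (b₁ − β₁⁰)/SE = (-0.054 − (-0.101)) / 0.023 = 2.043.
df = n − k − 1 = 179 − 2 − 1 = 176.
One-sided p ≈ 0.0212, which is ≥ 0.01, so fail to reject H₀.
The data do not give significant evidence that the true slope on horsepower exceeds -0.101 mpg per unit, holding the other predictors fixed.

t = 2.043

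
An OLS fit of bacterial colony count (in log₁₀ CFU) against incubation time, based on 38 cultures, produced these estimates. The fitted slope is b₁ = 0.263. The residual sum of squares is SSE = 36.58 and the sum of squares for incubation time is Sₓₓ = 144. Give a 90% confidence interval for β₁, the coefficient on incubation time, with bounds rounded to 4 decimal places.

(0.1212, 0.4048)

MSE = SSE/(n − 2) = 36.58/36 = 1.01611.
SE(b₁) = √(MSE/Sₓₓ) = √(1.01611/144) = 0.0840019.
df = n − 2 = 36.
t* = t_{0.05, 36} = 1.688298.
Margin = t* × SE = 1.688298 × 0.0840019 = 0.141820.
CI: 0.263 ± 0.141820 → (0.1212, 0.4048).
With 90% confidence, each one-unit increase in incubation time is associated with a change of between 0.1212 and 0.4048 log₁₀ CFU in bacterial colony count.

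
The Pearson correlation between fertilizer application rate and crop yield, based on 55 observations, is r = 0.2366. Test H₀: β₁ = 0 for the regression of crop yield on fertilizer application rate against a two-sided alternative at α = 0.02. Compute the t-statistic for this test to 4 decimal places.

t = 1.7728

t = r·√(n − 2)/√(1 − r²) = 0.2366·√53/√0.94402 = 1.7728.
df = n − 2 = 53.
Two-sided p ≈ 0.0820, which is ≥ 0.02, so fail to reject H₀.
The data do not give significant evidence of a linear association between fertilizer application rate and crop yield.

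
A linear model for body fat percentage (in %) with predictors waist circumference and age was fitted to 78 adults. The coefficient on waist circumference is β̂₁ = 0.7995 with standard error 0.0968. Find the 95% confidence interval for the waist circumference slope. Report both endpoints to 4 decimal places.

(0.6067, 0.9923)

df = n − k − 1 = 78 − 2 − 1 = 75.
t* = t_{0.025, 75} = 1.992102.
Margin = t* × SE = 1.992102 × 0.0968 = 0.192835.
CI: 0.7995 ± 0.192835 → (0.6067, 0.9923).
With 95% confidence, each one-unit increase in waist circumference is associated with a change of between 0.6067 and 0.9923 % in body fat percentage, holding the other predictors fixed.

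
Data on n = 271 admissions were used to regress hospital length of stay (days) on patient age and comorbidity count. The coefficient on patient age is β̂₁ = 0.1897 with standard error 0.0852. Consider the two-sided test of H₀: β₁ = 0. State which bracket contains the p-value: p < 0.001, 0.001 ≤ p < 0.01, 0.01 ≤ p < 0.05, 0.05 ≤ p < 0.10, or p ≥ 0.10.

t = 0.1897 / 0.0852 = 2.227.
df = n − k − 1 = 271 − 2 − 1 = 268.
Two-sided p = 2·P(T_{268} > |t|) ≈ 0.0268.
So 0.01 ≤ p < 0.05.

0.01 ≤ p < 0.05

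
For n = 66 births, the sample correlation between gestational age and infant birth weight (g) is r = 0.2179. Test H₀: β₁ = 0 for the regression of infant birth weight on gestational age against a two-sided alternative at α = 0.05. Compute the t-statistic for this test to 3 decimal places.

t = 1.786

t = r·√(n − 2)/√(1 − r²) = 0.2179·√64/√0.95252 = 1.786.
df = n − 2 = 64.
Two-sided p ≈ 0.0788, which is ≥ 0.05, so fail to reject H₀.
The data do not give significant evidence of a linear association between gestational age and infant birth weight.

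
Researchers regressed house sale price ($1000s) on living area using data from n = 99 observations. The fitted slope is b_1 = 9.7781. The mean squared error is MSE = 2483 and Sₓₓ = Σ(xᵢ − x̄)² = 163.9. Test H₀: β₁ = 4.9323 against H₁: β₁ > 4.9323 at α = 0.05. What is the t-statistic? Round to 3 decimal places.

t = 1.245

SE(b_1) = √(MSE/Sₓₓ) = √(2483/163.9) = 3.89223.
t = (9.7781 − 4.9323) / 3.89223 = 1.245.
df = n − 2 = 97.
One-sided p ≈ 0.1081, which is ≥ 0.05, so fail to reject H₀.
The data do not give significant evidence that the true slope on living area exceeds 4.9323 $1000s per unit.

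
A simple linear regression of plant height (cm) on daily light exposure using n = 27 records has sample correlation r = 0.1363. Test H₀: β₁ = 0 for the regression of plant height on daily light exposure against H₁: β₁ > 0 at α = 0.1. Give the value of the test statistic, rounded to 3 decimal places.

t = r·√(n − 2)/√(1 − r²) = 0.1363·√25/√0.981422 = 0.688.
df = n − 2 = 25.
One-sided p ≈ 0.2489, which is ≥ 0.1, so fail to reject H₀.
The data do not give significant evidence of a linear association between daily light exposure and plant height.

t = 0.688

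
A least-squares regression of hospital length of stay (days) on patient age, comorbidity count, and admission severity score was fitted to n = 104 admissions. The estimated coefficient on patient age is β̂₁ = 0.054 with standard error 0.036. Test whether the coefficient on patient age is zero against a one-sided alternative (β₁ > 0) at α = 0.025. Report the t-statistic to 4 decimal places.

t = 1.5000

H₀: β₁ = 0 vs H₁: β₁ > 0.
t = (β̂₁ − β₁⁰)/SE = 0.054 / 0.036 = 1.5000.
df = n − k − 1 = 104 − 3 − 1 = 100.
One-sided p ≈ 0.0684, which is ≥ 0.025, so fail to reject H₀.
The data do not give significant evidence that the true slope on patient age is positive, holding the other predictors fixed.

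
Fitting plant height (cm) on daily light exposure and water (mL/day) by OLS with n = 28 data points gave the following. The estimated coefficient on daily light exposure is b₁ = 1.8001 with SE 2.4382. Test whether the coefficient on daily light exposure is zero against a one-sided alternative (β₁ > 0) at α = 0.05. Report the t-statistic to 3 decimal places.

t = 0.738

H₀: β₁ = 0 vs H₁: β₁ > 0.
t = (b₁ − β₁⁰)/SE = 1.8001 / 2.4382 = 0.738.
df = n − k − 1 = 28 − 2 − 1 = 25.
One-sided p ≈ 0.2336, which is ≥ 0.05, so fail to reject H₀.
The data do not give significant evidence that the true slope on daily light exposure is positive, holding the other predictors fixed.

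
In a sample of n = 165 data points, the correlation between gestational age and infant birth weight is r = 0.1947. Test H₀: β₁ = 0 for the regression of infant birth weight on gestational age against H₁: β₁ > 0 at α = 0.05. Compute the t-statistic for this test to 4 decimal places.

t = 2.5343

t = r·√(n − 2)/√(1 − r²) = 0.1947·√163/√0.962092 = 2.5343.
df = n − 2 = 163.
One-sided p ≈ 0.0061, which is < 0.05, so reject H₀.
There is evidence of a linear association between gestational age and infant birth weight.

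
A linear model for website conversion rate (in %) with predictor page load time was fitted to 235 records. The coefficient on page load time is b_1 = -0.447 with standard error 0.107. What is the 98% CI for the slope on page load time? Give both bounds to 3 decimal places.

(-0.698, -0.196)

df = n − 2 = 235 − 2 = 233.
t* = t_{0.01, 233} = 2.342458.
Margin = t* × SE = 2.342458 × 0.107 = 0.25064.
CI: -0.447 ± 0.25064 → (-0.698, -0.196).
With 98% confidence, each one-unit increase in page load time is associated with a change of between -0.698 and -0.196 % in website conversion rate.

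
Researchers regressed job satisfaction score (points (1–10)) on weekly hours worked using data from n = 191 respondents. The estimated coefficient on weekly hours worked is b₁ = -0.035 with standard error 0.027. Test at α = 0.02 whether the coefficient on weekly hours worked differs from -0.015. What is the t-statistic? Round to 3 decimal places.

t = -0.741

H₀: β₁ = -0.015 vs H₁: β₁ ≠ -0.015.
t = (b₁ − β₁⁰)/SE = (-0.035 − (-0.015)) / 0.027 = -0.741.
df = n − 2 = 191 − 2 = 189.
Two-sided p ≈ 0.4598, which is ≥ 0.02, so fail to reject H₀.
The data are consistent with a true slope of -0.015 points (1–10) per unit of weekly hours worked.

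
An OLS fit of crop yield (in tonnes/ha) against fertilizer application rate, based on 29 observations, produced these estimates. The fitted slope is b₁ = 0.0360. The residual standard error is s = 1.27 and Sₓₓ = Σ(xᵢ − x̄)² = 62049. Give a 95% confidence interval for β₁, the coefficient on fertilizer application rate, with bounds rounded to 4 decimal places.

(0.0255, 0.0465)

SE(b₁) = s/√Sₓₓ = 1.27/√62049 = 0.00509843.
df = n − 2 = 27.
t* = t_{0.025, 27} = 2.051831.
Margin = t* × SE = 2.051831 × 0.00509843 = 0.010461.
CI: 0.0360 ± 0.010461 → (0.0255, 0.0465).
With 95% confidence, each one-unit increase in fertilizer application rate is associated with a change of between 0.0255 and 0.0465 tonnes/ha in crop yield.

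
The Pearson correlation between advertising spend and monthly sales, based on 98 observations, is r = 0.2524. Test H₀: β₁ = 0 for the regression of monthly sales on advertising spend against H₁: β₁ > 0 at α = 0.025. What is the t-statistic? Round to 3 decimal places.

t = 2.556

t = r·√(n − 2)/√(1 − r²) = 0.2524·√96/√0.936294 = 2.556.
df = n − 2 = 96.
One-sided p ≈ 0.0061, which is < 0.025, so reject H₀.
There is evidence of a linear association between advertising spend and monthly sales.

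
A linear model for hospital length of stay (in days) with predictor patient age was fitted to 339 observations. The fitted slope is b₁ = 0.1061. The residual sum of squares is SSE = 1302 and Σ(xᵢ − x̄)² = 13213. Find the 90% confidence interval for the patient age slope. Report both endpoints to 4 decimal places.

(0.0779, 0.1343)

MSE = SSE/(n − 2) = 1302/337 = 3.8635.
SE(b₁) = √(MSE/Sₓₓ) = √(3.8635/13213) = 0.0170998.
df = n − 2 = 337.
t* = t_{0.05, 337} = 1.649388.
Margin = t* × SE = 1.649388 × 0.0170998 = 0.028204.
CI: 0.1061 ± 0.028204 → (0.0779, 0.1343).
With 90% confidence, each one-unit increase in patient age is associated with a change of between 0.0779 and 0.1343 days in hospital length of stay.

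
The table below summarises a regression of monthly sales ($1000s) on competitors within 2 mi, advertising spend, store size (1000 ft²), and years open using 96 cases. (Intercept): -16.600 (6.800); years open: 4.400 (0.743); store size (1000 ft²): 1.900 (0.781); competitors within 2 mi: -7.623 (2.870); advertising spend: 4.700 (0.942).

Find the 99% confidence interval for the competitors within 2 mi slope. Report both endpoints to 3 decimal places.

Read off: b = -7.623, SE = 2.870 for competitors within 2 mi.
df = n − k − 1 = 96 − 4 − 1 = 91.
t* = t_{0.005, 91} = 2.63094.
Margin = t* × SE = 2.63094 × 2.870 = 7.55080.
CI: -7.623 ± 7.55080 → (-15.174, -0.072).

(-15.174, -0.072)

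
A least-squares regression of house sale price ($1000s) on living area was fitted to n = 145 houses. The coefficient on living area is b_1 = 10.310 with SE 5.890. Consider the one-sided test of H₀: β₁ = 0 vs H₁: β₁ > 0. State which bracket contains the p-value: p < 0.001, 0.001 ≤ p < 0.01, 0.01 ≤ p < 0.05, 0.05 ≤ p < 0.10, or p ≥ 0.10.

0.01 ≤ p < 0.05

t = 10.310 / 5.890 = 1.750.
df = n − 2 = 145 − 2 = 143.
One-sided p = P(T_{143} > t) ≈ 0.0411.
So 0.01 ≤ p < 0.05.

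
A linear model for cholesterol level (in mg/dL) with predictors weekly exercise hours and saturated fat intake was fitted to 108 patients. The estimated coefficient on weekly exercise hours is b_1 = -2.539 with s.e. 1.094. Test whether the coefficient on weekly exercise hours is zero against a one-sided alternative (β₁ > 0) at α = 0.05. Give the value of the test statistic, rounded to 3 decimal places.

t = -2.321

H₀: β₁ = 0 vs H₁: β₁ > 0.
t = (b_1 − β₁⁰)/SE = -2.539 / 1.094 = -2.321.
df = n − k − 1 = 108 − 2 − 1 = 105.
One-sided p ≈ 0.9889, which is ≥ 0.05, so fail to reject H₀.
The data do not give significant evidence that the true slope on weekly exercise hours is positive, holding the other predictors fixed.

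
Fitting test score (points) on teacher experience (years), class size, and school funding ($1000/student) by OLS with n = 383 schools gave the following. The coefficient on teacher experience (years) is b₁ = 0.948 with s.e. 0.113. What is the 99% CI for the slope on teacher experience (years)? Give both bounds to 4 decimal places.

df = n − k − 1 = 383 − 3 − 1 = 379.
t* = t_{0.005, 379} = 2.588863.
Margin = t* × SE = 2.588863 × 0.113 = 0.292542.
CI: 0.948 ± 0.292542 → (0.6555, 1.2405).
With 99% confidence, each one-unit increase in teacher experience (years) is associated with a change of between 0.6555 and 1.2405 points in test score, holding the other predictors fixed.

(0.6555, 1.2405)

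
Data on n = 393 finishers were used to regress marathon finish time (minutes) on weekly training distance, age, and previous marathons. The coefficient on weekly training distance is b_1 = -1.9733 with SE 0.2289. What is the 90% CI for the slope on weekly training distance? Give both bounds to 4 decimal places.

(-2.3507, -1.5959)

df = n − k − 1 = 393 − 3 − 1 = 389.
t* = t_{0.05, 389} = 1.64878.
Margin = t* × SE = 1.64878 × 0.2289 = 0.377406.
CI: -1.9733 ± 0.377406 → (-2.3507, -1.5959).
With 90% confidence, each one-unit increase in weekly training distance is associated with a change of between -2.3507 and -1.5959 minutes in marathon finish time, holding the other predictors fixed.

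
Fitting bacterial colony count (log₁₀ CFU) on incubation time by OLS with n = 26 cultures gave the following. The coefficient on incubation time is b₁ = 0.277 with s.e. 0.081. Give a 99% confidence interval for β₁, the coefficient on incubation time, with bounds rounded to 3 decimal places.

df = n − 2 = 26 − 2 = 24.
t* = t_{0.005, 24} = 2.79694.
Margin = t* × SE = 2.79694 × 0.081 = 0.22655.
CI: 0.277 ± 0.22655 → (0.050, 0.504).
With 99% confidence, each one-unit increase in incubation time is associated with a change of between 0.050 and 0.504 log₁₀ CFU in bacterial colony count.

(0.050, 0.504)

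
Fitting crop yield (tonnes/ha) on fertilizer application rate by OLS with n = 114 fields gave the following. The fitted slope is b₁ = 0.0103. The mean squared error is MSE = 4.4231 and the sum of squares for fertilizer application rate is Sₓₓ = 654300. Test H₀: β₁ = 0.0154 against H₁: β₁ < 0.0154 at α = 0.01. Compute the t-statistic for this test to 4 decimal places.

SE(b₁) = √(MSE/Sₓₓ) = √(4.4231/654300) = 0.00260001.
t = (0.0103 − 0.0154) / 0.00260001 = -1.9615.
df = n − 2 = 112.
One-sided p ≈ 0.0261, which is ≥ 0.01, so fail to reject H₀.
The data do not give significant evidence that the true slope on fertilizer application rate is below 0.0154 tonnes/ha per unit.

t = -1.9615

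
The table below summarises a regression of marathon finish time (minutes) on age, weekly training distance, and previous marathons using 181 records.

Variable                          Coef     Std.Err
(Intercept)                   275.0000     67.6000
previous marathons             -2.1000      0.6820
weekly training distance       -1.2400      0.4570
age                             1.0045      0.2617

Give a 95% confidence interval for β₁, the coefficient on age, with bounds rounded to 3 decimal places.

Read off: b = 1.0045, SE = 0.2617 for age.
df = n − k − 1 = 181 − 3 − 1 = 177.
t* = t_{0.025, 177} = 1.973457.
Margin = t* × SE = 1.973457 × 0.2617 = 0.51645.
CI: 1.0045 ± 0.51645 → (0.488, 1.521).

(0.488, 1.521)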